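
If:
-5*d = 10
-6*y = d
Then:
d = -2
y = 1/3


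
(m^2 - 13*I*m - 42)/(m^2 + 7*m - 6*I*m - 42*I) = (m - 7*I)/(m + 7)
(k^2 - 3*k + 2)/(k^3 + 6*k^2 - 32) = (k - 1)/(k^2 + 8*k + 16)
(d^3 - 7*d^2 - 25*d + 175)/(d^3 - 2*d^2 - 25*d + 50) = (d - 7)/(d - 2)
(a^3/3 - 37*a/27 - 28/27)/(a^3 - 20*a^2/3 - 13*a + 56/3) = (9*a^3 - 37*a - 28)/(9*(3*a^3 - 20*a^2 - 39*a + 56))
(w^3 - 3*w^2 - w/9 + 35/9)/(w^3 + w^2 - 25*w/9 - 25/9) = (3*w - 7)/(3*w + 5)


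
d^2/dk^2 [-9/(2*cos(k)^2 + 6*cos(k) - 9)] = 18*(8*sin(k)^4 - 58*sin(k)^2 + 9*cos(k)/2 + 9*cos(3*k)/2 - 4)/(-2*sin(k)^2 + 6*cos(k) - 7)^3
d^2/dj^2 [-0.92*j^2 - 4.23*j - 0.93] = -1.84000000000000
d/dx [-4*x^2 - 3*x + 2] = -8*x - 3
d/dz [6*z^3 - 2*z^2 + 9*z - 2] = 18*z^2 - 4*z + 9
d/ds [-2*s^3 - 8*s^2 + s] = -6*s^2 - 16*s + 1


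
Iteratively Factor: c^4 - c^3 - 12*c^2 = (c - 4)*(c^3 + 3*c^2) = c*(c - 4)*(c^2 + 3*c) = c^2*(c - 4)*(c + 3)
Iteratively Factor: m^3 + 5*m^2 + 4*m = (m)*(m^2 + 5*m + 4) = m*(m + 4)*(m + 1)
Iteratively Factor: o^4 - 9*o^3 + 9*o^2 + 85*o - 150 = (o - 5)*(o^3 - 4*o^2 - 11*o + 30) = (o - 5)^2*(o^2 + o - 6) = (o - 5)^2*(o - 2)*(o + 3)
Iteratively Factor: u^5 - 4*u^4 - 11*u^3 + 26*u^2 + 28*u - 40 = (u - 2)*(u^4 - 2*u^3 - 15*u^2 - 4*u + 20) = (u - 5)*(u - 2)*(u^3 + 3*u^2 - 4) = (u - 5)*(u - 2)*(u + 2)*(u^2 + u - 2) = (u - 5)*(u - 2)*(u - 1)*(u + 2)*(u + 2)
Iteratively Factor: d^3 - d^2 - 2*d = (d - 2)*(d^2 + d) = d*(d - 2)*(d + 1)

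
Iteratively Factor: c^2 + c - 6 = (c + 3)*(c - 2)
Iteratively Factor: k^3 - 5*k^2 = (k)*(k^2 - 5*k) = k^2*(k - 5)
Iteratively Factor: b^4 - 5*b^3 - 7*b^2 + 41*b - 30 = (b - 1)*(b^3 - 4*b^2 - 11*b + 30) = (b - 2)*(b - 1)*(b^2 - 2*b - 15) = (b - 2)*(b - 1)*(b + 3)*(b - 5)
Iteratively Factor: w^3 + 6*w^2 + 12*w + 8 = (w + 2)*(w^2 + 4*w + 4) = (w + 2)^2*(w + 2)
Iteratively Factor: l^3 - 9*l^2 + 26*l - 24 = (l - 2)*(l^2 - 7*l + 12) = (l - 4)*(l - 2)*(l - 3)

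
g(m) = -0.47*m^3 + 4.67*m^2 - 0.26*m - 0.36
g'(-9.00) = -198.53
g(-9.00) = 722.88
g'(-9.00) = -198.53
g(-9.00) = 722.88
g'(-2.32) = -29.52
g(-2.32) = 31.25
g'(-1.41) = -16.23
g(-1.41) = 10.61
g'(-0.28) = -2.99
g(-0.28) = 0.09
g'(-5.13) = -85.28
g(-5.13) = 187.33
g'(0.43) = 3.50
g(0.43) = 0.35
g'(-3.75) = -55.11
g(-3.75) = 91.07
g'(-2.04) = -25.18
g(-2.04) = 23.60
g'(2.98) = 15.05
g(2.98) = 27.90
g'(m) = -1.41*m^2 + 9.34*m - 0.26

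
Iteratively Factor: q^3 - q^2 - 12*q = (q)*(q^2 - q - 12) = q*(q - 4)*(q + 3)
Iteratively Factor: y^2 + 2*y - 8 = (y - 2)*(y + 4)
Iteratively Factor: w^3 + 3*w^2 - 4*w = (w - 1)*(w^2 + 4*w) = w*(w - 1)*(w + 4)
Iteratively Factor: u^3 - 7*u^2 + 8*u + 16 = (u - 4)*(u^2 - 3*u - 4) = (u - 4)^2*(u + 1)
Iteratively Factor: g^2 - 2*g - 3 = (g - 3)*(g + 1)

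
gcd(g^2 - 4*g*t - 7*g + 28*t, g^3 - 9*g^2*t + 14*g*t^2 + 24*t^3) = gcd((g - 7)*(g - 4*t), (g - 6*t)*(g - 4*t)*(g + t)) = -g + 4*t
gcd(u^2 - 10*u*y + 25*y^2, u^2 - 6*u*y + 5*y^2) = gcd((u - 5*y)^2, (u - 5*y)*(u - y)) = -u + 5*y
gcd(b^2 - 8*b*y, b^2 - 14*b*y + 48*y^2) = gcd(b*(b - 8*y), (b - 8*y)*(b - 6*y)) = -b + 8*y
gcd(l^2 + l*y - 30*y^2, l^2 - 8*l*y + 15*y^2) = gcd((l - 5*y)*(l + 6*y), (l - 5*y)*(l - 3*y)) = -l + 5*y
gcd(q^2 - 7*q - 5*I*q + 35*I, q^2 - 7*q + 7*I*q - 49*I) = q - 7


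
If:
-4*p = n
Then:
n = -4*p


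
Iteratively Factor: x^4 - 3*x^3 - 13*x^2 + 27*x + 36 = (x + 1)*(x^3 - 4*x^2 - 9*x + 36) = (x + 1)*(x + 3)*(x^2 - 7*x + 12) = (x - 4)*(x + 1)*(x + 3)*(x - 3)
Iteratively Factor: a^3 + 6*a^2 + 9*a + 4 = (a + 1)*(a^2 + 5*a + 4) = (a + 1)*(a + 4)*(a + 1)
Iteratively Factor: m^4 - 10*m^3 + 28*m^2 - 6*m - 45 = (m + 1)*(m^3 - 11*m^2 + 39*m - 45) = (m - 3)*(m + 1)*(m^2 - 8*m + 15) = (m - 5)*(m - 3)*(m + 1)*(m - 3)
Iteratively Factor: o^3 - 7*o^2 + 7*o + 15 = (o - 5)*(o^2 - 2*o - 3) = (o - 5)*(o + 1)*(o - 3)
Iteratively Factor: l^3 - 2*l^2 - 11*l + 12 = (l + 3)*(l^2 - 5*l + 4) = (l - 1)*(l + 3)*(l - 4)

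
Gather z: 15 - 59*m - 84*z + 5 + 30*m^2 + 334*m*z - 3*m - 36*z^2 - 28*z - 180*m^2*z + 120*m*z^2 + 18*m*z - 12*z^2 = 30*m^2 - 62*m + z^2*(120*m - 48) + z*(-180*m^2 + 352*m - 112) + 20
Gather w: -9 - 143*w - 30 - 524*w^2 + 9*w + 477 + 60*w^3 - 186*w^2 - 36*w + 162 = 60*w^3 - 710*w^2 - 170*w + 600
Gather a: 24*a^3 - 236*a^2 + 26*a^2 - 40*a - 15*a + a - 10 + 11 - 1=24*a^3 - 210*a^2 - 54*a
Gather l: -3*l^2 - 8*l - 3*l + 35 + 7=-3*l^2 - 11*l + 42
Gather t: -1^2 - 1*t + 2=1 - t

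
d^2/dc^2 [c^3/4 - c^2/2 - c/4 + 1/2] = 3*c/2 - 1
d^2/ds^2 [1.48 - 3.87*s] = 0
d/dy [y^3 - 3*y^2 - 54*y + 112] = 3*y^2 - 6*y - 54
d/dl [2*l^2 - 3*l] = 4*l - 3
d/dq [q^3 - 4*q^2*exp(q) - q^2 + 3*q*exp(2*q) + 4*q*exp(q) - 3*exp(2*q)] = -4*q^2*exp(q) + 3*q^2 + 6*q*exp(2*q) - 4*q*exp(q) - 2*q - 3*exp(2*q) + 4*exp(q)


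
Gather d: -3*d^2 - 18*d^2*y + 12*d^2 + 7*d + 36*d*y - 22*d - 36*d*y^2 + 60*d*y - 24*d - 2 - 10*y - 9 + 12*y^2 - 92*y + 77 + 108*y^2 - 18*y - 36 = d^2*(9 - 18*y) + d*(-36*y^2 + 96*y - 39) + 120*y^2 - 120*y + 30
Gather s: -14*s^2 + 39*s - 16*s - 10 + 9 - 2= -14*s^2 + 23*s - 3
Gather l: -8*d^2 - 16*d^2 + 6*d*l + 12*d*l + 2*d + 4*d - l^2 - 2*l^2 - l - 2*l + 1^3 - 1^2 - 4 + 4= -24*d^2 + 6*d - 3*l^2 + l*(18*d - 3)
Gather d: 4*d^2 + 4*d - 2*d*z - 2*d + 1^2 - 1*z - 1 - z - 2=4*d^2 + d*(2 - 2*z) - 2*z - 2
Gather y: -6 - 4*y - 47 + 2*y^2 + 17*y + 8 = 2*y^2 + 13*y - 45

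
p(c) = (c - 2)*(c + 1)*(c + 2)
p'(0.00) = -4.00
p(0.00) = -4.00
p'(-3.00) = 17.00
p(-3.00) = -10.00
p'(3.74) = 45.44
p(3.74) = 47.34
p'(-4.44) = 46.26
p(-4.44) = -54.05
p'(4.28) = 59.52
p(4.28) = 75.60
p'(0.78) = -0.61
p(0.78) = -6.04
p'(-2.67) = 12.05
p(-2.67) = -5.23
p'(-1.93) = 3.31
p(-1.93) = 0.26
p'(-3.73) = 30.28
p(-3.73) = -27.06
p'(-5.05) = 62.41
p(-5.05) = -87.09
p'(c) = (c - 2)*(c + 1) + (c - 2)*(c + 2) + (c + 1)*(c + 2) = 3*c^2 + 2*c - 4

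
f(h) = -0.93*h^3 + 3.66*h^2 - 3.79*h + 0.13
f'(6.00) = -60.31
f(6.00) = -91.73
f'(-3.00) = -50.86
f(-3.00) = 69.55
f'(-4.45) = -91.61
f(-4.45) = 171.43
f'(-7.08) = -195.47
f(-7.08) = 540.48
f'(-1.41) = -19.66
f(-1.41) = 15.36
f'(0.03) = -3.57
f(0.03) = 0.02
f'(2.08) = -0.64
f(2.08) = -0.29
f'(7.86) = -118.62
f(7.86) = -255.14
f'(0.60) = -0.40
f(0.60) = -1.03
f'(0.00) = -3.79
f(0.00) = 0.13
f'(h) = -2.79*h^2 + 7.32*h - 3.79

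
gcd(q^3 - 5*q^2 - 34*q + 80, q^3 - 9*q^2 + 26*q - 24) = q - 2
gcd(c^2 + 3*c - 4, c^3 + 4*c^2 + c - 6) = c - 1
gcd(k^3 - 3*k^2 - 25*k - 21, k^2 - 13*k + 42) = k - 7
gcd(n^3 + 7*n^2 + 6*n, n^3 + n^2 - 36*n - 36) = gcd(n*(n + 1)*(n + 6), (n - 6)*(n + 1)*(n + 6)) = n^2 + 7*n + 6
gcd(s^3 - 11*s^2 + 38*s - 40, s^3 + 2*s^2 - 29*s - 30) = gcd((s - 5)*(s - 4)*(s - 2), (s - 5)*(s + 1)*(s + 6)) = s - 5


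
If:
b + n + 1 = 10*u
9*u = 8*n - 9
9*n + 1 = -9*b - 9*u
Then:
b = -1115/792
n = 107/88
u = 8/99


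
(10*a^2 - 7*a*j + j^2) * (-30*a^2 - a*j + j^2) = -300*a^4 + 200*a^3*j - 13*a^2*j^2 - 8*a*j^3 + j^4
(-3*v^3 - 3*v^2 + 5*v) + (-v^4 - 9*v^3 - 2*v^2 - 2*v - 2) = -v^4 - 12*v^3 - 5*v^2 + 3*v - 2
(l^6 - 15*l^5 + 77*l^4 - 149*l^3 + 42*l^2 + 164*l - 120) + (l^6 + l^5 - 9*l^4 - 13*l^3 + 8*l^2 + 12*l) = 2*l^6 - 14*l^5 + 68*l^4 - 162*l^3 + 50*l^2 + 176*l - 120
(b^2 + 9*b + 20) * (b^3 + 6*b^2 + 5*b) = b^5 + 15*b^4 + 79*b^3 + 165*b^2 + 100*b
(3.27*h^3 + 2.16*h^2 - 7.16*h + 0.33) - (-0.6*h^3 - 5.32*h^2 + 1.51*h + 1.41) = 3.87*h^3 + 7.48*h^2 - 8.67*h - 1.08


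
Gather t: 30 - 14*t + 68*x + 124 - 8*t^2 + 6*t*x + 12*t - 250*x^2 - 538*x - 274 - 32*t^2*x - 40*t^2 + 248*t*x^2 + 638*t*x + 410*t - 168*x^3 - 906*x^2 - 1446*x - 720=t^2*(-32*x - 48) + t*(248*x^2 + 644*x + 408) - 168*x^3 - 1156*x^2 - 1916*x - 840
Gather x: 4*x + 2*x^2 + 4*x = 2*x^2 + 8*x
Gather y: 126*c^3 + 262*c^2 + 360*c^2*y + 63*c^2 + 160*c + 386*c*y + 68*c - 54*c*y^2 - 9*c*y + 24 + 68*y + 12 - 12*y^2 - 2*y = 126*c^3 + 325*c^2 + 228*c + y^2*(-54*c - 12) + y*(360*c^2 + 377*c + 66) + 36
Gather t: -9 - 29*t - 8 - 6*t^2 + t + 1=-6*t^2 - 28*t - 16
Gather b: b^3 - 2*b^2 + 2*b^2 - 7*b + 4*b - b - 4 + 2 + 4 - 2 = b^3 - 4*b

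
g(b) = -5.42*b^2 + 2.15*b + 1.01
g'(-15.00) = 164.75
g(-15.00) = -1250.74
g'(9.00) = -95.41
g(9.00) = -418.66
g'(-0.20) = 4.32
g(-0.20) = 0.36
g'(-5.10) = 57.43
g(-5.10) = -150.93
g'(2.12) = -20.83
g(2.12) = -18.79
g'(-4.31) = 48.87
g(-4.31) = -108.94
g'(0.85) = -7.06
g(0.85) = -1.08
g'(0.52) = -3.49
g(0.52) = 0.66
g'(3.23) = -32.86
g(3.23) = -48.59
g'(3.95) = -40.67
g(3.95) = -75.06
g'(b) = 2.15 - 10.84*b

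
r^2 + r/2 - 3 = (r - 3/2)*(r + 2)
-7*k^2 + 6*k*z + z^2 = (-k + z)*(7*k + z)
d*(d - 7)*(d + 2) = d^3 - 5*d^2 - 14*d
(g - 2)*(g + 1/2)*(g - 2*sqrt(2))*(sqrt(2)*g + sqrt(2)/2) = sqrt(2)*g^4 - 4*g^3 - sqrt(2)*g^3 - 7*sqrt(2)*g^2/4 + 4*g^2 - sqrt(2)*g/2 + 7*g + 2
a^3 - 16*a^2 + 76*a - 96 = (a - 8)*(a - 6)*(a - 2)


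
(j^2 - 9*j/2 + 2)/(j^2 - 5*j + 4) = (j - 1/2)/(j - 1)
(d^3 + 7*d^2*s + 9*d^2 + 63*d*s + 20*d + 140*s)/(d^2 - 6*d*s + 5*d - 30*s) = (-d^2 - 7*d*s - 4*d - 28*s)/(-d + 6*s)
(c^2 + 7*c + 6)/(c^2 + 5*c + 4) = (c + 6)/(c + 4)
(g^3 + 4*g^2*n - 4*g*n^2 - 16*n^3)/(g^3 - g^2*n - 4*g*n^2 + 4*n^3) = (g + 4*n)/(g - n)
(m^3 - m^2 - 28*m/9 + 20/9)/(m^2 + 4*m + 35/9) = (3*m^2 - 8*m + 4)/(3*m + 7)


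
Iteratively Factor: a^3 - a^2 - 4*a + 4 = (a - 2)*(a^2 + a - 2) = (a - 2)*(a - 1)*(a + 2)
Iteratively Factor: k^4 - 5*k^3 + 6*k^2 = (k - 3)*(k^3 - 2*k^2) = k*(k - 3)*(k^2 - 2*k) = k^2*(k - 3)*(k - 2)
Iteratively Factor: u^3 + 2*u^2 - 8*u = (u - 2)*(u^2 + 4*u) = (u - 2)*(u + 4)*(u)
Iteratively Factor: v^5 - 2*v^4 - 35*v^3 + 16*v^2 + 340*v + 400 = (v + 2)*(v^4 - 4*v^3 - 27*v^2 + 70*v + 200) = (v + 2)*(v + 4)*(v^3 - 8*v^2 + 5*v + 50) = (v + 2)^2*(v + 4)*(v^2 - 10*v + 25) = (v - 5)*(v + 2)^2*(v + 4)*(v - 5)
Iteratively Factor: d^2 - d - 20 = (d + 4)*(d - 5)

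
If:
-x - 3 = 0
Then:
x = -3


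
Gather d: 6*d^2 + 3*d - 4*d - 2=6*d^2 - d - 2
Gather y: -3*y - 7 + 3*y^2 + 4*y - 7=3*y^2 + y - 14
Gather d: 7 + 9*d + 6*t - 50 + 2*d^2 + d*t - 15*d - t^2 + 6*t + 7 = 2*d^2 + d*(t - 6) - t^2 + 12*t - 36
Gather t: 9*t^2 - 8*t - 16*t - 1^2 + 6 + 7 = 9*t^2 - 24*t + 12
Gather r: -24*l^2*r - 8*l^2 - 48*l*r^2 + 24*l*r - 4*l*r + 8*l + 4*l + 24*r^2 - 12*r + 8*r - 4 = -8*l^2 + 12*l + r^2*(24 - 48*l) + r*(-24*l^2 + 20*l - 4) - 4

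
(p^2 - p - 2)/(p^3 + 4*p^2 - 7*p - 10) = 1/(p + 5)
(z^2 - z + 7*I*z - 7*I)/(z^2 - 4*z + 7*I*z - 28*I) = (z - 1)/(z - 4)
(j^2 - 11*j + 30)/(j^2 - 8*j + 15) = (j - 6)/(j - 3)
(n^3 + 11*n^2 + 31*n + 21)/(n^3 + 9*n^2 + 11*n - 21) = (n + 1)/(n - 1)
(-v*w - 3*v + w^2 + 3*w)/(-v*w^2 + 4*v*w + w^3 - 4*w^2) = (w + 3)/(w*(w - 4))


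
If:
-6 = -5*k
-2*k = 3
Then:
No Solution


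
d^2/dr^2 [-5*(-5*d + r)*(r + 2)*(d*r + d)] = 10*d*(5*d - 3*r - 3)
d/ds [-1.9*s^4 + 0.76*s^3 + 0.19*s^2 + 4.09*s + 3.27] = -7.6*s^3 + 2.28*s^2 + 0.38*s + 4.09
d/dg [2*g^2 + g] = 4*g + 1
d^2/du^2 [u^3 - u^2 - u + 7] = 6*u - 2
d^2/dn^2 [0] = 0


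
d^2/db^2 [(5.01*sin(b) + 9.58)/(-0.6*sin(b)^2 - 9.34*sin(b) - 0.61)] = (1.80359999999999*sin(b)^5 - 14.2808400000001*sin(b)^4 + 146.4498*sin(b)^3 + 772.455154*sin(b)^2 - 363.832830999999*sin(b) - 1607.333588)/(0.6*sin(b)^2 + 9.34*sin(b) + 0.61)^3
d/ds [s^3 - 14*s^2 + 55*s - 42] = 3*s^2 - 28*s + 55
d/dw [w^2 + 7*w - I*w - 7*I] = 2*w + 7 - I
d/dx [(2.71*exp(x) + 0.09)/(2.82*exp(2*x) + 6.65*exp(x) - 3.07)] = (-(2.71*exp(x) + 0.09)*(5.64*exp(x) + 6.65) + 7.6422*exp(2*x) + 18.0215*exp(x) - 8.3197)*exp(x)/(2.82*exp(2*x) + 6.65*exp(x) - 3.07)^2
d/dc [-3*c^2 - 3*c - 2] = -6*c - 3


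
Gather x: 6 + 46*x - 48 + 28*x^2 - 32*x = 28*x^2 + 14*x - 42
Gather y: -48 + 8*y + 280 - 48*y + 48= 280 - 40*y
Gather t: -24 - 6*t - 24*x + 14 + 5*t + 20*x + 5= -t - 4*x - 5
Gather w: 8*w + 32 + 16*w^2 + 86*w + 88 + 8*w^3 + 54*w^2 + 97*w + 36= 8*w^3 + 70*w^2 + 191*w + 156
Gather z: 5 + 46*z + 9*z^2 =9*z^2 + 46*z + 5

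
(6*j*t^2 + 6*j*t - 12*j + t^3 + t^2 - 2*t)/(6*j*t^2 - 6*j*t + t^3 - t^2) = (t + 2)/t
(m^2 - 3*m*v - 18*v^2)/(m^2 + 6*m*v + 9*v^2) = (m - 6*v)/(m + 3*v)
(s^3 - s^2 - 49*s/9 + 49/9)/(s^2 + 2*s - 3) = (s^2 - 49/9)/(s + 3)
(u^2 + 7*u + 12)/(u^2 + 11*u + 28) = (u + 3)/(u + 7)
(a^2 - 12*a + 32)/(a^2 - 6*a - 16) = (a - 4)/(a + 2)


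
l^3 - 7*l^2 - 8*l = l*(l - 8)*(l + 1)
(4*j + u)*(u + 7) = 4*j*u + 28*j + u^2 + 7*u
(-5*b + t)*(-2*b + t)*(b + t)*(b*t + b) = 10*b^4*t + 10*b^4 + 3*b^3*t^2 + 3*b^3*t - 6*b^2*t^3 - 6*b^2*t^2 + b*t^4 + b*t^3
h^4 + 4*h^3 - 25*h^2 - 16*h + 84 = (h - 3)*(h - 2)*(h + 2)*(h + 7)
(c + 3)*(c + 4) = c^2 + 7*c + 12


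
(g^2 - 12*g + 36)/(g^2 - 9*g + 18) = (g - 6)/(g - 3)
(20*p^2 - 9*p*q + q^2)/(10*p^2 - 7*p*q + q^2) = (4*p - q)/(2*p - q)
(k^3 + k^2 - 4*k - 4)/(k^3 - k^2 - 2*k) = (k + 2)/k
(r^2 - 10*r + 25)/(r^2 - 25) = (r - 5)/(r + 5)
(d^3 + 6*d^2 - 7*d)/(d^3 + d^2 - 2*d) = (d + 7)/(d + 2)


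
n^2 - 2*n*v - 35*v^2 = (n - 7*v)*(n + 5*v)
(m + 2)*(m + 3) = m^2 + 5*m + 6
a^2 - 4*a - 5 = (a - 5)*(a + 1)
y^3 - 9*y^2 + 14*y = y*(y - 7)*(y - 2)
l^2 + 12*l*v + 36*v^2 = (l + 6*v)^2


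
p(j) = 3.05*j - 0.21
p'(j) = 3.05000000000000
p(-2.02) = -6.37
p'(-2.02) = 3.05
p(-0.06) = -0.39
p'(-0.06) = 3.05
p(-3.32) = -10.34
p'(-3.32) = 3.05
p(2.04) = 6.01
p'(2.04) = 3.05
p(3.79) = 11.35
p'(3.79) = 3.05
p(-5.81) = -17.93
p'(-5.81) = 3.05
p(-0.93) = -3.05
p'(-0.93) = 3.05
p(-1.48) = -4.72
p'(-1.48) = 3.05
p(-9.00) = -27.66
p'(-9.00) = 3.05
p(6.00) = 18.09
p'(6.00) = 3.05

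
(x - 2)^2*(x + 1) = x^3 - 3*x^2 + 4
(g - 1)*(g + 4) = g^2 + 3*g - 4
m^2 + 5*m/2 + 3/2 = (m + 1)*(m + 3/2)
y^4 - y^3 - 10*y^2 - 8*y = y*(y - 4)*(y + 1)*(y + 2)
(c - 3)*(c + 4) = c^2 + c - 12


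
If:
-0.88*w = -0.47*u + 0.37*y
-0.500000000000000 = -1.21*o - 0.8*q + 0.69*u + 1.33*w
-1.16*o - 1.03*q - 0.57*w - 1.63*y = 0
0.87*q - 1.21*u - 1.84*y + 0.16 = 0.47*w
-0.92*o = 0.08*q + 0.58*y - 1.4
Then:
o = 2.27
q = -1.33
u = 0.44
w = 0.66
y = -1.00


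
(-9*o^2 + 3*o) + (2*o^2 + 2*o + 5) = -7*o^2 + 5*o + 5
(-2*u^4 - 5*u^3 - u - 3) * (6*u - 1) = -12*u^5 - 28*u^4 + 5*u^3 - 6*u^2 - 17*u + 3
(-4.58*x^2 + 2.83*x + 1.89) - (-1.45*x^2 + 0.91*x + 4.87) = -3.13*x^2 + 1.92*x - 2.98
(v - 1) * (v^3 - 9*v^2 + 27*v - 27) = v^4 - 10*v^3 + 36*v^2 - 54*v + 27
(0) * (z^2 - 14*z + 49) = 0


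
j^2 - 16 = (j - 4)*(j + 4)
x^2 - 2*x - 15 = (x - 5)*(x + 3)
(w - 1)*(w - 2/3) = w^2 - 5*w/3 + 2/3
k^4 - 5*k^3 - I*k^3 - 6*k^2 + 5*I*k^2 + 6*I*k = k*(k - 6)*(k + 1)*(k - I)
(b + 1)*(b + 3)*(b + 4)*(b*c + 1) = b^4*c + 8*b^3*c + b^3 + 19*b^2*c + 8*b^2 + 12*b*c + 19*b + 12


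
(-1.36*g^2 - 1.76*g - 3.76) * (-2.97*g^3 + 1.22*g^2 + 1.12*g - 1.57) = 4.0392*g^5 + 3.568*g^4 + 7.4968*g^3 - 4.4232*g^2 - 1.448*g + 5.9032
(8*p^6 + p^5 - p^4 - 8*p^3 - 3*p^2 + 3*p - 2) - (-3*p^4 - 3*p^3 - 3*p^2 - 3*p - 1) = 8*p^6 + p^5 + 2*p^4 - 5*p^3 + 6*p - 1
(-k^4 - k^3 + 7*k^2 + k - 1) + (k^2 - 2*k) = -k^4 - k^3 + 8*k^2 - k - 1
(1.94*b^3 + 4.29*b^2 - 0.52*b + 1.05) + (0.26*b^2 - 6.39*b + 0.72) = 1.94*b^3 + 4.55*b^2 - 6.91*b + 1.77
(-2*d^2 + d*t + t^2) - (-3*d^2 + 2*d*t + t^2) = d^2 - d*t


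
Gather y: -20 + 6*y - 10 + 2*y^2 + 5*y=2*y^2 + 11*y - 30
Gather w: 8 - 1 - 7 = 0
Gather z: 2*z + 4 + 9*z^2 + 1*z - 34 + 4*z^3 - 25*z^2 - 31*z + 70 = 4*z^3 - 16*z^2 - 28*z + 40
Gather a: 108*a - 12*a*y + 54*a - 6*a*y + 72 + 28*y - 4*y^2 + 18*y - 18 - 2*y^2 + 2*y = a*(162 - 18*y) - 6*y^2 + 48*y + 54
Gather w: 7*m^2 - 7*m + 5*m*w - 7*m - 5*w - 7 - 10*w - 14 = 7*m^2 - 14*m + w*(5*m - 15) - 21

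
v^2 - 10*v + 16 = (v - 8)*(v - 2)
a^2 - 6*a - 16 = (a - 8)*(a + 2)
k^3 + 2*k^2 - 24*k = k*(k - 4)*(k + 6)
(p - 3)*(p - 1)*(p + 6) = p^3 + 2*p^2 - 21*p + 18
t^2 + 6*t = t*(t + 6)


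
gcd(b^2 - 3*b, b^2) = b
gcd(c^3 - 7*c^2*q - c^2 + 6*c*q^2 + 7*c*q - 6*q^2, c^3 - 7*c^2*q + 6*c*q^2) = c^2 - 7*c*q + 6*q^2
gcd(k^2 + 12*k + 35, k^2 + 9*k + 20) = k + 5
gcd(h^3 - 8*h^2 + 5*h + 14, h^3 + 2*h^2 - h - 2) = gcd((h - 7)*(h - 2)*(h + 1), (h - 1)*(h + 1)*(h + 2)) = h + 1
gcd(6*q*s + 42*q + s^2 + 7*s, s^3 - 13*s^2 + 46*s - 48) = 1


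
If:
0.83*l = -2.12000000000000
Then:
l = -2.55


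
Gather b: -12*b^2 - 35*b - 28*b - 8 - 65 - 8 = -12*b^2 - 63*b - 81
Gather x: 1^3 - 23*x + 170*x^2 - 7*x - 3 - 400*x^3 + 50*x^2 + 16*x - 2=-400*x^3 + 220*x^2 - 14*x - 4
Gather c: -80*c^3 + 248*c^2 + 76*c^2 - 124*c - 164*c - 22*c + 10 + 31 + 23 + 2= -80*c^3 + 324*c^2 - 310*c + 66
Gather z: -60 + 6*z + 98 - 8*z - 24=14 - 2*z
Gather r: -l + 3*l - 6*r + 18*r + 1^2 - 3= 2*l + 12*r - 2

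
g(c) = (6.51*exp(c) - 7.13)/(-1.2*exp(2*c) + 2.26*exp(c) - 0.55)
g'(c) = (6.51*exp(c) - 7.13)*(2.4*exp(2*c) - 2.26*exp(c))/(-1.2*exp(2*c) + 2.26*exp(c) - 0.55)^2 + 6.51*exp(c)/(-1.2*exp(2*c) + 2.26*exp(c) - 0.55) = (7.812*exp(2*c) - 17.112*exp(c) + 12.5333)*exp(c)/(1.44*exp(4*c) - 5.424*exp(3*c) + 6.4276*exp(2*c) - 2.486*exp(c) + 0.3025)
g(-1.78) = 29.71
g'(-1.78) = 40.39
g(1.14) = -2.54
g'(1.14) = 4.07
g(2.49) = -0.48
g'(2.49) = 0.52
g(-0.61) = -11.10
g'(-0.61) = 28.74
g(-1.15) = -111.92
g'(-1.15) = 1219.31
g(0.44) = 45.10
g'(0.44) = 1708.02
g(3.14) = -0.24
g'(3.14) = 0.25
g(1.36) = -1.83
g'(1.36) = 2.53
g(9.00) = 0.00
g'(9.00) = 0.00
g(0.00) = -1.22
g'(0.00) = 12.43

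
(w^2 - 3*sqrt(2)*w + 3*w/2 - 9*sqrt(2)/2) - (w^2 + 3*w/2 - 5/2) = -3*sqrt(2)*w - 9*sqrt(2)/2 + 5/2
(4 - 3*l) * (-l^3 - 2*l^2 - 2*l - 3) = 3*l^4 + 2*l^3 - 2*l^2 + l - 12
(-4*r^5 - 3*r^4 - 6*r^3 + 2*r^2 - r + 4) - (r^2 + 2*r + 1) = -4*r^5 - 3*r^4 - 6*r^3 + r^2 - 3*r + 3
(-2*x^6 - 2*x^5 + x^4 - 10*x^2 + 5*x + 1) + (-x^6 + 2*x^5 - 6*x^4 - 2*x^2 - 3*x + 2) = -3*x^6 - 5*x^4 - 12*x^2 + 2*x + 3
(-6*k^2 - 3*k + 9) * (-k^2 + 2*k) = 6*k^4 - 9*k^3 - 15*k^2 + 18*k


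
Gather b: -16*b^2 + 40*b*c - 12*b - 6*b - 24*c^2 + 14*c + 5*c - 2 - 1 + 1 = -16*b^2 + b*(40*c - 18) - 24*c^2 + 19*c - 2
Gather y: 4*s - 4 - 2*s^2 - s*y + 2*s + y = -2*s^2 + 6*s + y*(1 - s) - 4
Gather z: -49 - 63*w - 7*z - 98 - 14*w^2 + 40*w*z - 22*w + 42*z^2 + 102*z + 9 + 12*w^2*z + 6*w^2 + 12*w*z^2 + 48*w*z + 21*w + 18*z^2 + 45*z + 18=-8*w^2 - 64*w + z^2*(12*w + 60) + z*(12*w^2 + 88*w + 140) - 120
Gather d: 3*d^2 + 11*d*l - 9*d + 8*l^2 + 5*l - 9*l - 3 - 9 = 3*d^2 + d*(11*l - 9) + 8*l^2 - 4*l - 12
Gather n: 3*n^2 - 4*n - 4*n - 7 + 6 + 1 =3*n^2 - 8*n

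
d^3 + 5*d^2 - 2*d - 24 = (d - 2)*(d + 3)*(d + 4)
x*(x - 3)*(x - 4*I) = x^3 - 3*x^2 - 4*I*x^2 + 12*I*x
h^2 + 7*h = h*(h + 7)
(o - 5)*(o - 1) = o^2 - 6*o + 5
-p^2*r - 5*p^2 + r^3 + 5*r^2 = (-p + r)*(p + r)*(r + 5)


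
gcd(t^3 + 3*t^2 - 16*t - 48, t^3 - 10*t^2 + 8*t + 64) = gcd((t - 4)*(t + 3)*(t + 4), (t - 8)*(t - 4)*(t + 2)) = t - 4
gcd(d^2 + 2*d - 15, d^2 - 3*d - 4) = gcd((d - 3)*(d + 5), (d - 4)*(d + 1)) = 1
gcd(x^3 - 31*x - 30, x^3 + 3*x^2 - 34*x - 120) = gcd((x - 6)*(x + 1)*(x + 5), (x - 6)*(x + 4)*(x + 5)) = x^2 - x - 30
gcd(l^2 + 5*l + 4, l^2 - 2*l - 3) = l + 1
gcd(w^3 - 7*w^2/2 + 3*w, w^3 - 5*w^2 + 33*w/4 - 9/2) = w^2 - 7*w/2 + 3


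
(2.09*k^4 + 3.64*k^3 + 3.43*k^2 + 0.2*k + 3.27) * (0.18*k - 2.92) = 0.3762*k^5 - 5.4476*k^4 - 10.0114*k^3 - 9.9796*k^2 + 0.00460000000000005*k - 9.5484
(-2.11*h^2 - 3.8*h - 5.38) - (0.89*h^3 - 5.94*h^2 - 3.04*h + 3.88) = -0.89*h^3 + 3.83*h^2 - 0.76*h - 9.26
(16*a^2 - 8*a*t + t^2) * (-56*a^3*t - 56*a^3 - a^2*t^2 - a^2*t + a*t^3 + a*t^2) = -896*a^5*t - 896*a^5 + 432*a^4*t^2 + 432*a^4*t - 32*a^3*t^3 - 32*a^3*t^2 - 9*a^2*t^4 - 9*a^2*t^3 + a*t^5 + a*t^4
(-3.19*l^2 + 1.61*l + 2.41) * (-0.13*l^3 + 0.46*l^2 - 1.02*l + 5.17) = 0.4147*l^5 - 1.6767*l^4 + 3.6811*l^3 - 17.0259*l^2 + 5.8655*l + 12.4597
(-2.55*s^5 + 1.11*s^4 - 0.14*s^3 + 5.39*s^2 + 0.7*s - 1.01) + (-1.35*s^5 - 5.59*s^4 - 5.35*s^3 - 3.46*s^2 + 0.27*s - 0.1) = -3.9*s^5 - 4.48*s^4 - 5.49*s^3 + 1.93*s^2 + 0.97*s - 1.11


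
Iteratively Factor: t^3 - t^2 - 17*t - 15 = (t + 1)*(t^2 - 2*t - 15) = (t + 1)*(t + 3)*(t - 5)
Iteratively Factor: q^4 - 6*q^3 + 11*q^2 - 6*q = (q - 2)*(q^3 - 4*q^2 + 3*q) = (q - 2)*(q - 1)*(q^2 - 3*q) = q*(q - 2)*(q - 1)*(q - 3)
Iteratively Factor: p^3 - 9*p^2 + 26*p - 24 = (p - 2)*(p^2 - 7*p + 12) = (p - 4)*(p - 2)*(p - 3)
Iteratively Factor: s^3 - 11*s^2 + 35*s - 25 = (s - 5)*(s^2 - 6*s + 5) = (s - 5)*(s - 1)*(s - 5)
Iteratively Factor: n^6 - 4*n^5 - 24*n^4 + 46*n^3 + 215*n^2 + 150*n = (n + 1)*(n^5 - 5*n^4 - 19*n^3 + 65*n^2 + 150*n) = n*(n + 1)*(n^4 - 5*n^3 - 19*n^2 + 65*n + 150) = n*(n - 5)*(n + 1)*(n^3 - 19*n - 30) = n*(n - 5)*(n + 1)*(n + 2)*(n^2 - 2*n - 15) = n*(n - 5)^2*(n + 1)*(n + 2)*(n + 3)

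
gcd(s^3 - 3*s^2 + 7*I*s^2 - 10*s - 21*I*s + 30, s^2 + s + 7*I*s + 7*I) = 1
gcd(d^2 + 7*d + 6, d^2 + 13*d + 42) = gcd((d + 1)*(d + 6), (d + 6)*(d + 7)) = d + 6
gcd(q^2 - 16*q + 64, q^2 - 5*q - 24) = q - 8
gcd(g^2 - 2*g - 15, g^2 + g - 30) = g - 5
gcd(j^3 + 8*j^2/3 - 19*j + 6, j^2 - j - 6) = j - 3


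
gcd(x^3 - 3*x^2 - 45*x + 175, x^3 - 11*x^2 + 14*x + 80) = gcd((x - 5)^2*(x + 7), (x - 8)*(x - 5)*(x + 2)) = x - 5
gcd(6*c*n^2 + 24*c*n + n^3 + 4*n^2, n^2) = n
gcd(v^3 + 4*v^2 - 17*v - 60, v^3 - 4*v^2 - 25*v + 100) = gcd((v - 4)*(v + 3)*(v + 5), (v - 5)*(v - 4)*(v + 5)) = v^2 + v - 20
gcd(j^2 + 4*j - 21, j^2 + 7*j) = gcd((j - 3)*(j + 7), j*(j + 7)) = j + 7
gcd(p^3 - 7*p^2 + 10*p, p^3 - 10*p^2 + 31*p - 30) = p^2 - 7*p + 10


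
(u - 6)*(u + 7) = u^2 + u - 42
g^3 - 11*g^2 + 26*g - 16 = (g - 8)*(g - 2)*(g - 1)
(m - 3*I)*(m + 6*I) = m^2 + 3*I*m + 18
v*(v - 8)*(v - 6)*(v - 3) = v^4 - 17*v^3 + 90*v^2 - 144*v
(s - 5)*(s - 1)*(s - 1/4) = s^3 - 25*s^2/4 + 13*s/2 - 5/4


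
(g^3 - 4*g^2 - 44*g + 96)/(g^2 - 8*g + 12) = (g^2 - 2*g - 48)/(g - 6)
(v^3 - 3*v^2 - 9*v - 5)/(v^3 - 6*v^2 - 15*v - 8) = (v - 5)/(v - 8)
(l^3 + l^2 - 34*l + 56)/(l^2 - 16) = (l^2 + 5*l - 14)/(l + 4)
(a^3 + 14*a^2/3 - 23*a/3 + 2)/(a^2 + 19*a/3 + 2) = (3*a^2 - 4*a + 1)/(3*a + 1)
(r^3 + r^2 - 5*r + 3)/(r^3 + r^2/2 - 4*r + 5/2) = 2*(r + 3)/(2*r + 5)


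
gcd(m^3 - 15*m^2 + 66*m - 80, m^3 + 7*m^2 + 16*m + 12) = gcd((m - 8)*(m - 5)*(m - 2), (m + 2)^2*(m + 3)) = 1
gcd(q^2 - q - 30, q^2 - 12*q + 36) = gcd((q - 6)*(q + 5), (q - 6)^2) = q - 6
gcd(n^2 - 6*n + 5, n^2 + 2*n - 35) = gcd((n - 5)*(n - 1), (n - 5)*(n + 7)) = n - 5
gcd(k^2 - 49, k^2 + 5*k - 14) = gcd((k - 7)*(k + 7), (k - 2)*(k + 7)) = k + 7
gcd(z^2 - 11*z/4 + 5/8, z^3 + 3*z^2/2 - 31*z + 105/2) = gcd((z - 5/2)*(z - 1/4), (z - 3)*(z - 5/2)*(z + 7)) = z - 5/2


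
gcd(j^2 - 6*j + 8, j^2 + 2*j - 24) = j - 4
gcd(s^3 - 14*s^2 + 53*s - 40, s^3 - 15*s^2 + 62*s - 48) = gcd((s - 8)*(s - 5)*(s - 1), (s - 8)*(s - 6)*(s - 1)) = s^2 - 9*s + 8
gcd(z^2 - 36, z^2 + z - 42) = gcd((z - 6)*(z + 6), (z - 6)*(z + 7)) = z - 6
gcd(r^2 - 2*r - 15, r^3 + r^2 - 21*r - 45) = r^2 - 2*r - 15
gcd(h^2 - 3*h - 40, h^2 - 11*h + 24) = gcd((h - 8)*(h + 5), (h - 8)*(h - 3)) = h - 8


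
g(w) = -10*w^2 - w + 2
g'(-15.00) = 299.00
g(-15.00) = -2233.00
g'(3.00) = -61.00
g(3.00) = -91.00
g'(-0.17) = 2.40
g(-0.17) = 1.88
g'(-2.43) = 47.60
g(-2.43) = -54.62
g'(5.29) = -106.80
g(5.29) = -283.13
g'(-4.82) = 95.40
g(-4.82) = -225.50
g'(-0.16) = 2.20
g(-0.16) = 1.90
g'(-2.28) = 44.60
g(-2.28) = -47.70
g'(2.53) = -51.60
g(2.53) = -64.54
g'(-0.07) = 0.40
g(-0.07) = 2.02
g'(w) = -20*w - 1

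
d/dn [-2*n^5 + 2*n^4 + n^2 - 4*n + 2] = -10*n^4 + 8*n^3 + 2*n - 4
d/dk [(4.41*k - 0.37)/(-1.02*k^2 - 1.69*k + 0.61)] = (4.4982*k^2 - 0.7548*k + 2.0648)/(1.0404*k^4 + 3.4476*k^3 + 1.6117*k^2 - 2.0618*k + 0.3721)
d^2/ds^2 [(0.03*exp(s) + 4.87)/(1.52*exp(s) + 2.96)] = (11.116672*exp(s) - 21.648256)*exp(s)/(3.511808*exp(3*s) + 20.516352*exp(2*s) + 39.952896*exp(s) + 25.934336)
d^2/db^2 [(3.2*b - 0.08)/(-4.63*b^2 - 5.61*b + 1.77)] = (-(3.2*b - 0.08)*(9.26*b + 5.61)*(18.52*b + 11.22) + (88.896*b + 35.1632)*(4.63*b^2 + 5.61*b - 1.77))/(4.63*b^2 + 5.61*b - 1.77)^3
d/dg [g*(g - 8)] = 2*g - 8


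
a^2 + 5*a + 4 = (a + 1)*(a + 4)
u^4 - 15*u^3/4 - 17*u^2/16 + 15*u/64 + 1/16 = (u - 4)*(u - 1/4)*(u + 1/4)^2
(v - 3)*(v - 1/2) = v^2 - 7*v/2 + 3/2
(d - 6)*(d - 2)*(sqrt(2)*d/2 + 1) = sqrt(2)*d^3/2 - 4*sqrt(2)*d^2 + d^2 - 8*d + 6*sqrt(2)*d + 12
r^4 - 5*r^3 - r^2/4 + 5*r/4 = r*(r - 5)*(r - 1/2)*(r + 1/2)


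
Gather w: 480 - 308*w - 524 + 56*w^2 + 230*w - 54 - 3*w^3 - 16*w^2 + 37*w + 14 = -3*w^3 + 40*w^2 - 41*w - 84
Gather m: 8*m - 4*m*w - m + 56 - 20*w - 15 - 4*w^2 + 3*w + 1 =m*(7 - 4*w) - 4*w^2 - 17*w + 42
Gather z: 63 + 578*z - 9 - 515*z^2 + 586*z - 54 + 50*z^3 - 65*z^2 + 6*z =50*z^3 - 580*z^2 + 1170*z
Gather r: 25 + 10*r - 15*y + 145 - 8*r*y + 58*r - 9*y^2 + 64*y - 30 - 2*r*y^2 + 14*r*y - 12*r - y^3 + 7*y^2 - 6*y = r*(-2*y^2 + 6*y + 56) - y^3 - 2*y^2 + 43*y + 140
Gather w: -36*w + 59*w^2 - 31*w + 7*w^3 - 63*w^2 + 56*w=7*w^3 - 4*w^2 - 11*w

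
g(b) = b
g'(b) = 1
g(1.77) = 1.77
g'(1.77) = 1.00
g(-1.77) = -1.77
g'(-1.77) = 1.00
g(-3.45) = -3.45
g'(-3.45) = 1.00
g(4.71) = 4.71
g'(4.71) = 1.00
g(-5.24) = -5.24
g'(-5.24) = 1.00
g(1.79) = 1.79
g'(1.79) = 1.00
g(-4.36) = -4.36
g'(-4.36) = 1.00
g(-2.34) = -2.34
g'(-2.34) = 1.00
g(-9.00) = -9.00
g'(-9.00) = 1.00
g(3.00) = 3.00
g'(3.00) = 1.00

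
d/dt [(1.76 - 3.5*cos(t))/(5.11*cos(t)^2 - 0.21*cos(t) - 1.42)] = (-17.885*cos(t)^2 + 17.9872*cos(t) - 5.3396)*sin(t)/(26.1121*cos(t)^4 - 2.1462*cos(t)^3 - 14.4683*cos(t)^2 + 0.5964*cos(t) + 2.0164)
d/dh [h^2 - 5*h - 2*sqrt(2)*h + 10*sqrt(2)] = 2*h - 5 - 2*sqrt(2)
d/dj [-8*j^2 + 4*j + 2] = 4 - 16*j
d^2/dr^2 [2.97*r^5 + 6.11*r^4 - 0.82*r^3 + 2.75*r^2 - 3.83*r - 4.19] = 59.4*r^3 + 73.32*r^2 - 4.92*r + 5.5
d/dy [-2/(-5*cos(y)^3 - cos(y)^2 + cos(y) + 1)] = 2*(15*cos(y)^2 + 2*cos(y) - 1)*sin(y)/(5*cos(y)^3 + cos(y)^2 - cos(y) - 1)^2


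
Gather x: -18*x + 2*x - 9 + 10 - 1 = -16*x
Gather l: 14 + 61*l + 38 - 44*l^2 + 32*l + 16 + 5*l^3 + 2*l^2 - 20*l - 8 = 5*l^3 - 42*l^2 + 73*l + 60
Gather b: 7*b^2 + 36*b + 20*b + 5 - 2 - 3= 7*b^2 + 56*b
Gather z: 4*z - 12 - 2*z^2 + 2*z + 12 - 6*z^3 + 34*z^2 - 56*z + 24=-6*z^3 + 32*z^2 - 50*z + 24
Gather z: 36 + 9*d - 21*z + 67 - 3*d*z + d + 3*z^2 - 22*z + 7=10*d + 3*z^2 + z*(-3*d - 43) + 110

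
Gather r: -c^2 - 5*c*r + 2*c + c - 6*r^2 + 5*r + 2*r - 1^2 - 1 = -c^2 + 3*c - 6*r^2 + r*(7 - 5*c) - 2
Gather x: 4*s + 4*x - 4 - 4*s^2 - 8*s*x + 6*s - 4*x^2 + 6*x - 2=-4*s^2 + 10*s - 4*x^2 + x*(10 - 8*s) - 6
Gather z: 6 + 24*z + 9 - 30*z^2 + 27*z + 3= -30*z^2 + 51*z + 18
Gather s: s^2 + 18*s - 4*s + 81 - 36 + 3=s^2 + 14*s + 48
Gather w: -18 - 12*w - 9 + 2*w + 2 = -10*w - 25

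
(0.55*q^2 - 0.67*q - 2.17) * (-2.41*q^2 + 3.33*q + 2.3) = -1.3255*q^4 + 3.4462*q^3 + 4.2636*q^2 - 8.7671*q - 4.991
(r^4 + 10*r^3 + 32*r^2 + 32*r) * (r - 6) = r^5 + 4*r^4 - 28*r^3 - 160*r^2 - 192*r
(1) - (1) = 0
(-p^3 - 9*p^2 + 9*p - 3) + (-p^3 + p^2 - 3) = -2*p^3 - 8*p^2 + 9*p - 6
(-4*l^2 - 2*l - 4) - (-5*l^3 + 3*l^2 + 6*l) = 5*l^3 - 7*l^2 - 8*l - 4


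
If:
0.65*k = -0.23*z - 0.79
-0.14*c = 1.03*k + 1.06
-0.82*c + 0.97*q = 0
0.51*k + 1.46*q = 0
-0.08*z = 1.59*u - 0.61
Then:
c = 0.45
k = -1.09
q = 0.38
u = 0.40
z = -0.35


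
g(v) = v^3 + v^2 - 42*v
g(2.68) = -86.13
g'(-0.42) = -42.31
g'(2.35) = -20.73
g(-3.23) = 112.39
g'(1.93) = -26.97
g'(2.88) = -11.36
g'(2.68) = -15.09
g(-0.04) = 1.68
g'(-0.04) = -42.08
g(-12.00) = -1080.00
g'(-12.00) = 366.00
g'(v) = 3*v^2 + 2*v - 42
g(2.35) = -80.20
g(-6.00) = 72.00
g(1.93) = -70.15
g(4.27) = -83.25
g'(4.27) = 21.24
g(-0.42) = 17.74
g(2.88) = -88.78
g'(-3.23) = -17.16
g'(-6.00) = 54.00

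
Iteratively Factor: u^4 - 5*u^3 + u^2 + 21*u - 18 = (u - 3)*(u^3 - 2*u^2 - 5*u + 6) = (u - 3)*(u + 2)*(u^2 - 4*u + 3) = (u - 3)*(u - 1)*(u + 2)*(u - 3)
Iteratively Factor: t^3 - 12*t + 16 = (t - 2)*(t^2 + 2*t - 8) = (t - 2)^2*(t + 4)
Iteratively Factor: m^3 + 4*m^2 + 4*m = (m)*(m^2 + 4*m + 4) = m*(m + 2)*(m + 2)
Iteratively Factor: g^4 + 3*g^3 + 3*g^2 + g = (g + 1)*(g^3 + 2*g^2 + g) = (g + 1)^2*(g^2 + g) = g*(g + 1)^2*(g + 1)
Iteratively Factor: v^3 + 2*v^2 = (v + 2)*(v^2) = v*(v + 2)*(v)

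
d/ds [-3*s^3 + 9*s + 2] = 9 - 9*s^2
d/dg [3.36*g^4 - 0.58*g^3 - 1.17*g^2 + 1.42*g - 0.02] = 13.44*g^3 - 1.74*g^2 - 2.34*g + 1.42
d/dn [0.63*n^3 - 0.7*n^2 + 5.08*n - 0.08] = 1.89*n^2 - 1.4*n + 5.08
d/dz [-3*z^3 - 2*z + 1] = -9*z^2 - 2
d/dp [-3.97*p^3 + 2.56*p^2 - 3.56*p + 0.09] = -11.91*p^2 + 5.12*p - 3.56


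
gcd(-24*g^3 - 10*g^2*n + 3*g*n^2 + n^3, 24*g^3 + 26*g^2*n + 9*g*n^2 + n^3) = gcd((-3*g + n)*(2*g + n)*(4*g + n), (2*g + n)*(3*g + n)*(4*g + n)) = 8*g^2 + 6*g*n + n^2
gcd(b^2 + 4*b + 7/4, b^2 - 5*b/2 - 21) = b + 7/2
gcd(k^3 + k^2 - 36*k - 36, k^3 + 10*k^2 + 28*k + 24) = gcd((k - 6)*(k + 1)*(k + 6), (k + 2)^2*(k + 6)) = k + 6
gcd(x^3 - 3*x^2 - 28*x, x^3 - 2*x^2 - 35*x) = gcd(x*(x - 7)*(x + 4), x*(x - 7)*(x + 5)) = x^2 - 7*x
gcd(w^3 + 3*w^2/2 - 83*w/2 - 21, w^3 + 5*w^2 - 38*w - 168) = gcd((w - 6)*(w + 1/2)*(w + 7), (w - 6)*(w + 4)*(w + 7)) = w^2 + w - 42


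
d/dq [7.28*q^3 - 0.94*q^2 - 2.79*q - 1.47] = 21.84*q^2 - 1.88*q - 2.79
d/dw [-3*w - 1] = -3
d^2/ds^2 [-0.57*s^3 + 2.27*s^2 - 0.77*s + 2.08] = 4.54 - 3.42*s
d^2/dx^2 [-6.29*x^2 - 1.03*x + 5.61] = -12.5800000000000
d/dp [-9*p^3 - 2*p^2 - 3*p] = -27*p^2 - 4*p - 3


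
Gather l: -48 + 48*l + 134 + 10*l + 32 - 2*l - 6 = 56*l + 112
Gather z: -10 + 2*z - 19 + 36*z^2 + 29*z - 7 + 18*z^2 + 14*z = 54*z^2 + 45*z - 36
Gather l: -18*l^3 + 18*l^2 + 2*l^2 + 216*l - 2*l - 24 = -18*l^3 + 20*l^2 + 214*l - 24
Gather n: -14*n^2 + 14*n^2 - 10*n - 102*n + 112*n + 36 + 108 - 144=0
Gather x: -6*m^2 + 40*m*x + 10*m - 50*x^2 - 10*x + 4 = -6*m^2 + 10*m - 50*x^2 + x*(40*m - 10) + 4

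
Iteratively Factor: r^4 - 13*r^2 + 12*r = (r - 1)*(r^3 + r^2 - 12*r) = (r - 1)*(r + 4)*(r^2 - 3*r) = r*(r - 1)*(r + 4)*(r - 3)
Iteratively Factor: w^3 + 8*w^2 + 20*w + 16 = (w + 2)*(w^2 + 6*w + 8) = (w + 2)*(w + 4)*(w + 2)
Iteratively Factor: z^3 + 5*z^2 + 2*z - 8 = (z - 1)*(z^2 + 6*z + 8) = (z - 1)*(z + 2)*(z + 4)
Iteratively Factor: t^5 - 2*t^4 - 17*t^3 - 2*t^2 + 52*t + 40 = (t + 1)*(t^4 - 3*t^3 - 14*t^2 + 12*t + 40) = (t + 1)*(t + 2)*(t^3 - 5*t^2 - 4*t + 20) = (t + 1)*(t + 2)^2*(t^2 - 7*t + 10) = (t - 5)*(t + 1)*(t + 2)^2*(t - 2)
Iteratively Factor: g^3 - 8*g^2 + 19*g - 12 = (g - 4)*(g^2 - 4*g + 3) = (g - 4)*(g - 3)*(g - 1)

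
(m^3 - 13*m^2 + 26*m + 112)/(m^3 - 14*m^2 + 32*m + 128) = (m - 7)/(m - 8)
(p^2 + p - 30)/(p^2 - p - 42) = (p - 5)/(p - 7)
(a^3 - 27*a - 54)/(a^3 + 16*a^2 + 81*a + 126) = (a^2 - 3*a - 18)/(a^2 + 13*a + 42)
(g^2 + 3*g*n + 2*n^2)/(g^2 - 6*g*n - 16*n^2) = (g + n)/(g - 8*n)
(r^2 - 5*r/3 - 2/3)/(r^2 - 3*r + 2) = (r + 1/3)/(r - 1)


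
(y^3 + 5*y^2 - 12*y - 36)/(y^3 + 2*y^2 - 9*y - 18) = (y + 6)/(y + 3)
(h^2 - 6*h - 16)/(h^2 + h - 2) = (h - 8)/(h - 1)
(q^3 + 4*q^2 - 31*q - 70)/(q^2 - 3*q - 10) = q + 7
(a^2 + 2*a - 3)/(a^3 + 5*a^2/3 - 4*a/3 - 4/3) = 3*(a + 3)/(3*a^2 + 8*a + 4)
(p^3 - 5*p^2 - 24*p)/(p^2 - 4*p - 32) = p*(p + 3)/(p + 4)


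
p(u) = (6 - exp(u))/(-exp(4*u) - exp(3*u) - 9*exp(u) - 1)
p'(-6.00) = 0.13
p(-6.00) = -5.87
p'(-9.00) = 0.01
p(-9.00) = -5.99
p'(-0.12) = 0.69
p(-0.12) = -0.50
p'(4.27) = -0.00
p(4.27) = 0.00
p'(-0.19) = 0.72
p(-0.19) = -0.55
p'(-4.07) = 0.71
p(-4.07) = -5.19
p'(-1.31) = 1.28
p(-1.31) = -1.66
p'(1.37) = 0.03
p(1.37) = -0.01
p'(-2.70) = 1.44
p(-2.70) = -3.70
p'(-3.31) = 1.14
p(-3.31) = -4.49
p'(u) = (6 - exp(u))*(4*exp(4*u) + 3*exp(3*u) + 9*exp(u))/(-exp(4*u) - exp(3*u) - 9*exp(u) - 1)^2 - exp(u)/(-exp(4*u) - exp(3*u) - 9*exp(u) - 1)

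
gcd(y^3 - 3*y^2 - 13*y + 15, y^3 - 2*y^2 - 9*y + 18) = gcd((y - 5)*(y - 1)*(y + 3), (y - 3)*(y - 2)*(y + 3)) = y + 3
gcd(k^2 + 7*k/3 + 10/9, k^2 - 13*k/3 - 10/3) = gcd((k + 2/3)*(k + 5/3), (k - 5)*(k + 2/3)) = k + 2/3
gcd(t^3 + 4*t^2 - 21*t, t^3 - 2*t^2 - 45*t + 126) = t^2 + 4*t - 21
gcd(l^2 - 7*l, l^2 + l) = l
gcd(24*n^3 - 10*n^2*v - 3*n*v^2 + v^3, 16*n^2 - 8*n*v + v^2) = -4*n + v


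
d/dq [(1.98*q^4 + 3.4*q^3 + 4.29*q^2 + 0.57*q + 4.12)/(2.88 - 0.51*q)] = (-3.0294*q^4 + 19.3416*q^3 + 27.1881*q^2 + 24.7104*q + 3.7428)/(0.2601*q^2 - 2.9376*q + 8.2944)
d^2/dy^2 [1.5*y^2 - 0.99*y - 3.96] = 3.00000000000000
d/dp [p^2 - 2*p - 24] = 2*p - 2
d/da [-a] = -1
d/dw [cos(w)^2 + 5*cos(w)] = -(2*cos(w) + 5)*sin(w)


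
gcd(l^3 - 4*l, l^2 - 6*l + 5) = 1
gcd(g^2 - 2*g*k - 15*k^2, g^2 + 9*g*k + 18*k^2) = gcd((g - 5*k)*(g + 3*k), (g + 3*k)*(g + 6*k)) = g + 3*k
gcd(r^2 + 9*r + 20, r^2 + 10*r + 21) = 1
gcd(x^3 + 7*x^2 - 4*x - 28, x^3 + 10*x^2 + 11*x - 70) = x^2 + 5*x - 14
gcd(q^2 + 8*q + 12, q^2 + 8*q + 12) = q^2 + 8*q + 12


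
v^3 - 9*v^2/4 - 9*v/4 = v*(v - 3)*(v + 3/4)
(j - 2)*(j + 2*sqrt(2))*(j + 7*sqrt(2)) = j^3 - 2*j^2 + 9*sqrt(2)*j^2 - 18*sqrt(2)*j + 28*j - 56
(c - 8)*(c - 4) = c^2 - 12*c + 32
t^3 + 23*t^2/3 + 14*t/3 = t*(t + 2/3)*(t + 7)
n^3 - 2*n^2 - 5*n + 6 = (n - 3)*(n - 1)*(n + 2)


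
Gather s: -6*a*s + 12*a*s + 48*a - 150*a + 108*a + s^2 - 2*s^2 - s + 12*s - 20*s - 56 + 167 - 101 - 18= 6*a - s^2 + s*(6*a - 9) - 8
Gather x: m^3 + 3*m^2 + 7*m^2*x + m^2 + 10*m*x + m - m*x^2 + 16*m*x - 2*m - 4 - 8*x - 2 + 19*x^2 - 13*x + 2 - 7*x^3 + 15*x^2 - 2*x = m^3 + 4*m^2 - m - 7*x^3 + x^2*(34 - m) + x*(7*m^2 + 26*m - 23) - 4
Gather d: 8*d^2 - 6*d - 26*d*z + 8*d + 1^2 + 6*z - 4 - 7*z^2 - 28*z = 8*d^2 + d*(2 - 26*z) - 7*z^2 - 22*z - 3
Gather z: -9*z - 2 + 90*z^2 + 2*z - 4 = 90*z^2 - 7*z - 6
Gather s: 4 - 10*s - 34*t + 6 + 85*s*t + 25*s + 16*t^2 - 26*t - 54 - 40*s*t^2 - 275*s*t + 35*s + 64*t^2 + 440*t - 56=s*(-40*t^2 - 190*t + 50) + 80*t^2 + 380*t - 100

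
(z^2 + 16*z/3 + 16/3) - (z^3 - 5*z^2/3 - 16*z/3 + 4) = -z^3 + 8*z^2/3 + 32*z/3 + 4/3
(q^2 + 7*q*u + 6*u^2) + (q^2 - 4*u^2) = 2*q^2 + 7*q*u + 2*u^2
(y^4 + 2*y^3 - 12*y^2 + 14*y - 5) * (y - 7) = y^5 - 5*y^4 - 26*y^3 + 98*y^2 - 103*y + 35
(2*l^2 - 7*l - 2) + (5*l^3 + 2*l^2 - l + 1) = 5*l^3 + 4*l^2 - 8*l - 1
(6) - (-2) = 8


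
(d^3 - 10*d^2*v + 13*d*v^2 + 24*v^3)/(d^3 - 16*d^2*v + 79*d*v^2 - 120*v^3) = (-d - v)/(-d + 5*v)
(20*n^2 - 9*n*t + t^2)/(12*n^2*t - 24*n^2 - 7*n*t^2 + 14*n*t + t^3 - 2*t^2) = (-5*n + t)/(-3*n*t + 6*n + t^2 - 2*t)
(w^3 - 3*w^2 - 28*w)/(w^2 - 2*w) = (w^2 - 3*w - 28)/(w - 2)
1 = 1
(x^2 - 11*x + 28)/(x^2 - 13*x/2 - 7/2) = 2*(x - 4)/(2*x + 1)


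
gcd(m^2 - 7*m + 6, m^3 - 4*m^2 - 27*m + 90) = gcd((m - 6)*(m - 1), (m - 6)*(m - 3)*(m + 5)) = m - 6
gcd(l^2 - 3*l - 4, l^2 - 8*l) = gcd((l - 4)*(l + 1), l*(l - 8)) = 1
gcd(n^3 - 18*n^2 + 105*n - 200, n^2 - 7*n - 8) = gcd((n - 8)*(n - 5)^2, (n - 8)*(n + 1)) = n - 8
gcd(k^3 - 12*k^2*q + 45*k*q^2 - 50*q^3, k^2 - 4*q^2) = -k + 2*q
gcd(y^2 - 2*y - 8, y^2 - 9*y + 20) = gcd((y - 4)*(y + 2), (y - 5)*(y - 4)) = y - 4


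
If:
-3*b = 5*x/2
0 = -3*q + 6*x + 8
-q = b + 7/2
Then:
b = 185/42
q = -166/21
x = -37/7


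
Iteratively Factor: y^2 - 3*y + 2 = (y - 2)*(y - 1)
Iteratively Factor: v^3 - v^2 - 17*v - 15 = (v + 3)*(v^2 - 4*v - 5) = (v + 1)*(v + 3)*(v - 5)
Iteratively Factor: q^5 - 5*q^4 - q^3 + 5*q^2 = (q + 1)*(q^4 - 6*q^3 + 5*q^2) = q*(q + 1)*(q^3 - 6*q^2 + 5*q) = q*(q - 1)*(q + 1)*(q^2 - 5*q) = q^2*(q - 1)*(q + 1)*(q - 5)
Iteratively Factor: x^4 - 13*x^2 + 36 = (x - 2)*(x^3 + 2*x^2 - 9*x - 18) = (x - 2)*(x + 2)*(x^2 - 9) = (x - 3)*(x - 2)*(x + 2)*(x + 3)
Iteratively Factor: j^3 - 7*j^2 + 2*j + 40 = (j + 2)*(j^2 - 9*j + 20) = (j - 5)*(j + 2)*(j - 4)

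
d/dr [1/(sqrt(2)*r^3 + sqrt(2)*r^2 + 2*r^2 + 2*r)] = (-3*sqrt(2)*r^2 - 4*r - 2*sqrt(2)*r - 2)/(r^2*(sqrt(2)*r^2 + sqrt(2)*r + 2*r + 2)^2)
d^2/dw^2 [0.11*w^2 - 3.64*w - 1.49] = 0.220000000000000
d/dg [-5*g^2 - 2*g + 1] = -10*g - 2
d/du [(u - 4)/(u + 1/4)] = 68/(4*u + 1)^2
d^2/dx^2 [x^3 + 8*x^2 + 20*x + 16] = 6*x + 16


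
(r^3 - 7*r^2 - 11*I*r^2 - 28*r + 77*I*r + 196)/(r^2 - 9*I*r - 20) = (r^2 - 7*r*(1 + I) + 49*I)/(r - 5*I)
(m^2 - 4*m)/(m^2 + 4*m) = (m - 4)/(m + 4)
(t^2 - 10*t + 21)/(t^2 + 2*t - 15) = (t - 7)/(t + 5)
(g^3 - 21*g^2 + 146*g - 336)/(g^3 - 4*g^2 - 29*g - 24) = (g^2 - 13*g + 42)/(g^2 + 4*g + 3)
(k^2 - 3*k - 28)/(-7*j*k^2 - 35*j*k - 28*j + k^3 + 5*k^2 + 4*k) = (7 - k)/(7*j*k + 7*j - k^2 - k)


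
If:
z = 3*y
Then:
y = z/3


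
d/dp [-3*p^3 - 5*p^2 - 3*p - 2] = -9*p^2 - 10*p - 3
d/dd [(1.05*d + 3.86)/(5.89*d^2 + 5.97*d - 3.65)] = (6.1845*d^2 + 6.2685*d - (1.05*d + 3.86)*(11.78*d + 5.97) - 3.8325)/(5.89*d^2 + 5.97*d - 3.65)^2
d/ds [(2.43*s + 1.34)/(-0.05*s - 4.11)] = (-0.496015*s - 40.772433)/(0.05*s + 4.11)^3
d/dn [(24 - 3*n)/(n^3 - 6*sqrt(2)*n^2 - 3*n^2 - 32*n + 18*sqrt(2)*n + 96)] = 3*(-n^3 + 3*n^2 + 6*sqrt(2)*n^2 - 18*sqrt(2)*n + 32*n - (n - 8)*(-3*n^2 + 6*n + 12*sqrt(2)*n - 18*sqrt(2) + 32) - 96)/(n^3 - 6*sqrt(2)*n^2 - 3*n^2 - 32*n + 18*sqrt(2)*n + 96)^2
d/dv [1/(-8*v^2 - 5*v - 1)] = (16*v + 5)/(8*v^2 + 5*v + 1)^2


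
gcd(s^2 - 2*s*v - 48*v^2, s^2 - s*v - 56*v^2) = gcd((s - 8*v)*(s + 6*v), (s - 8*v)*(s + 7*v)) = s - 8*v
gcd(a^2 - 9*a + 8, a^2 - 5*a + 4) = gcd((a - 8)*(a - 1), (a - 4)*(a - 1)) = a - 1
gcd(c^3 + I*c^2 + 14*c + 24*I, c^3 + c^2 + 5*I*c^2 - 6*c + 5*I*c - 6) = c^2 + 5*I*c - 6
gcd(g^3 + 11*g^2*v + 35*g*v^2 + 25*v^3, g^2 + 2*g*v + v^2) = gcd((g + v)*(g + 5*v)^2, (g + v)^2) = g + v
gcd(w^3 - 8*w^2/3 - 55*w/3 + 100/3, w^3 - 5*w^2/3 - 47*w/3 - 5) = w - 5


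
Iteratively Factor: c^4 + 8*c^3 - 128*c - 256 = (c + 4)*(c^3 + 4*c^2 - 16*c - 64) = (c + 4)^2*(c^2 - 16) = (c - 4)*(c + 4)^2*(c + 4)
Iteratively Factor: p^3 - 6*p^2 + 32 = (p + 2)*(p^2 - 8*p + 16) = (p - 4)*(p + 2)*(p - 4)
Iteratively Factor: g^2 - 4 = (g - 2)*(g + 2)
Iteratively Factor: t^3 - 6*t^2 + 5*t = (t)*(t^2 - 6*t + 5) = t*(t - 5)*(t - 1)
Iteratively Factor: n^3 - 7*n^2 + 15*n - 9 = (n - 1)*(n^2 - 6*n + 9) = (n - 3)*(n - 1)*(n - 3)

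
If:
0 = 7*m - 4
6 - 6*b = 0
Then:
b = 1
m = 4/7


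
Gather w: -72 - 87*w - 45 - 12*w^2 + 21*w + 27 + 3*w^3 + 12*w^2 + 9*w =3*w^3 - 57*w - 90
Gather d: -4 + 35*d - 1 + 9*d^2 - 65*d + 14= 9*d^2 - 30*d + 9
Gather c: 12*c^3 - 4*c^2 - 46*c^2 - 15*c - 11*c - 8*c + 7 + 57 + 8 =12*c^3 - 50*c^2 - 34*c + 72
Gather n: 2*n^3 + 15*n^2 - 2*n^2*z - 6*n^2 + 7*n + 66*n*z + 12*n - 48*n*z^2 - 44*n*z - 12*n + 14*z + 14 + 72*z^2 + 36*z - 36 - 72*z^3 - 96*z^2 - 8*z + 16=2*n^3 + n^2*(9 - 2*z) + n*(-48*z^2 + 22*z + 7) - 72*z^3 - 24*z^2 + 42*z - 6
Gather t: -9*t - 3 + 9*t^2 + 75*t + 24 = 9*t^2 + 66*t + 21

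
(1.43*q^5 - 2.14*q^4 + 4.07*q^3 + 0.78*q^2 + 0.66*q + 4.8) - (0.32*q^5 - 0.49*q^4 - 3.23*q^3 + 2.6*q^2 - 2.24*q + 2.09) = 1.11*q^5 - 1.65*q^4 + 7.3*q^3 - 1.82*q^2 + 2.9*q + 2.71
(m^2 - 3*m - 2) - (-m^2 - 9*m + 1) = 2*m^2 + 6*m - 3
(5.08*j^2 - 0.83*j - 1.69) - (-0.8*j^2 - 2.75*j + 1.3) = 5.88*j^2 + 1.92*j - 2.99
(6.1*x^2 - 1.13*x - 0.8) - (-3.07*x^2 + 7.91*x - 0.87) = 9.17*x^2 - 9.04*x + 0.07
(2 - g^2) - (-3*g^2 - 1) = 2*g^2 + 3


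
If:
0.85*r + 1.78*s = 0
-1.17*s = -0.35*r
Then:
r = 0.00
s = 0.00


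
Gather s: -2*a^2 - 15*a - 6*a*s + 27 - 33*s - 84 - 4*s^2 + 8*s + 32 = -2*a^2 - 15*a - 4*s^2 + s*(-6*a - 25) - 25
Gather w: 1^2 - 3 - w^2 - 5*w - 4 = -w^2 - 5*w - 6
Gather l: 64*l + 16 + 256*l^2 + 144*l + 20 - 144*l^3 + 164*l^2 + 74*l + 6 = -144*l^3 + 420*l^2 + 282*l + 42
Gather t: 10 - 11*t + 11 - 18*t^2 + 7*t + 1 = -18*t^2 - 4*t + 22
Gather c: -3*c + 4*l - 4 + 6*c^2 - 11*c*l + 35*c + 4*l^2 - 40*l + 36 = 6*c^2 + c*(32 - 11*l) + 4*l^2 - 36*l + 32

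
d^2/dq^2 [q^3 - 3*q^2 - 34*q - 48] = 6*q - 6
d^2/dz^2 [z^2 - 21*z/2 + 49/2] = 2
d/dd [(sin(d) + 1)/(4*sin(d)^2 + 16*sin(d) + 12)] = -cos(d)/(4*(sin(d) + 3)^2)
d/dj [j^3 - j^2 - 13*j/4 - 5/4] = 3*j^2 - 2*j - 13/4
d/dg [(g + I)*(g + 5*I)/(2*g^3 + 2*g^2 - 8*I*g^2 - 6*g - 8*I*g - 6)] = (-g^4 - 12*I*g^3 + g^2*(-12 - 10*I) + g*(4 - 40*I) - 15 - 38*I)/(2*g^6 + g^5*(4 - 16*I) + g^4*(-42 - 32*I) + g^3*(-88 + 32*I) + g^2*(-26 + 96*I) + g*(36 + 48*I) + 18)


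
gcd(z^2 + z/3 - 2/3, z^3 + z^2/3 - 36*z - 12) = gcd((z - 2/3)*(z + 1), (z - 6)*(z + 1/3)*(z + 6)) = 1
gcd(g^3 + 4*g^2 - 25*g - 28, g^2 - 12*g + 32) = g - 4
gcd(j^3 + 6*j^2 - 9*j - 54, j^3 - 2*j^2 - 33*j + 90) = j^2 + 3*j - 18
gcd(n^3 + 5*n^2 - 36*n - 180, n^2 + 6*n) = n + 6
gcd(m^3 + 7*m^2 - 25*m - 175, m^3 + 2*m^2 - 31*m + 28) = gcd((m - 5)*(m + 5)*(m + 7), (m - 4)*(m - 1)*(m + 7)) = m + 7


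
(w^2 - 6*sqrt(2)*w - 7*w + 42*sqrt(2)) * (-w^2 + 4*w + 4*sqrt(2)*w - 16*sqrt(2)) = -w^4 + 11*w^3 + 10*sqrt(2)*w^3 - 110*sqrt(2)*w^2 - 76*w^2 + 280*sqrt(2)*w + 528*w - 1344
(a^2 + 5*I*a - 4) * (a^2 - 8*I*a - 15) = a^4 - 3*I*a^3 + 21*a^2 - 43*I*a + 60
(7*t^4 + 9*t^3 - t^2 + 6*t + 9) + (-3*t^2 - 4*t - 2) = 7*t^4 + 9*t^3 - 4*t^2 + 2*t + 7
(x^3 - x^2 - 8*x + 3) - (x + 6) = x^3 - x^2 - 9*x - 3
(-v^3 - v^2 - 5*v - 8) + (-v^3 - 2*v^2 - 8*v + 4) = -2*v^3 - 3*v^2 - 13*v - 4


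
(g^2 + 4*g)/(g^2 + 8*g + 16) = g/(g + 4)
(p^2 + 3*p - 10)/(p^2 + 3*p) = (p^2 + 3*p - 10)/(p*(p + 3))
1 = 1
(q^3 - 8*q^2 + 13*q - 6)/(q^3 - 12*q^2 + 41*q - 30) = (q - 1)/(q - 5)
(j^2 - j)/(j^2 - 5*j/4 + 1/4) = 4*j/(4*j - 1)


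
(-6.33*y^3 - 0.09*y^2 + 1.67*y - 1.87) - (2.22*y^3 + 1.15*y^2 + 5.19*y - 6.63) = -8.55*y^3 - 1.24*y^2 - 3.52*y + 4.76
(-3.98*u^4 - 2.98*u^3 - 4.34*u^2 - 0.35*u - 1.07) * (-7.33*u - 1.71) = 29.1734*u^5 + 28.6492*u^4 + 36.908*u^3 + 9.9869*u^2 + 8.4416*u + 1.8297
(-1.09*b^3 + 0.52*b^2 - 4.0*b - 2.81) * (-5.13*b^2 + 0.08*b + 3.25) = 5.5917*b^5 - 2.7548*b^4 + 17.0191*b^3 + 15.7853*b^2 - 13.2248*b - 9.1325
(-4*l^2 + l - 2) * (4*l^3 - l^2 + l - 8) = -16*l^5 + 8*l^4 - 13*l^3 + 35*l^2 - 10*l + 16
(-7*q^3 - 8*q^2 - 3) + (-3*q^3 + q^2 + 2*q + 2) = -10*q^3 - 7*q^2 + 2*q - 1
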